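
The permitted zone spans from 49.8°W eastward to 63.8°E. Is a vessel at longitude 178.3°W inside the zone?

Band width going east from -49.8° to +63.8°: ((63.8 − -49.8) mod 360) = 113.6°.
Offset of -178.3° east of the west edge: ((-178.3 − -49.8) mod 360) = 231.5°.
231.5° > 113.6° ⇒ outside.

No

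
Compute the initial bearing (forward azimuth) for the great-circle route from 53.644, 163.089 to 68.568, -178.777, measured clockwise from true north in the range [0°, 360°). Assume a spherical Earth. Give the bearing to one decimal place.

Δλ = -178.777 − 163.089 = -341.866°; wrapped into (−180°, 180°]: 18.134°.
θ = atan2( sin Δλ · cos φ₂ , cos φ₁ · sin φ₂ − sin φ₁ · cos φ₂ · cos Δλ )
  = atan2(0.11373, 0.27215) = 22.679° → normalised to [0°, 360°): 22.679°.

22.7°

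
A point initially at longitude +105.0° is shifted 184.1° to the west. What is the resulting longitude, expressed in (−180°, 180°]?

Start at +105.0°; shift −184.1° → -79.1°.
-79.1° already lies in (−180°, 180°].

-79.1°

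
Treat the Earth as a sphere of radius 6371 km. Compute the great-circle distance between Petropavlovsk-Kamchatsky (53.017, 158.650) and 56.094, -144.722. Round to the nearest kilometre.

3564 km

Δλ = -144.722 − 158.650 = -303.372°; wrapped into (−180°, 180°]: 56.628°.
Δφ = 56.094 − 53.017 = 3.077°.
a = sin²(Δφ/2) + cos φ₁ · cos φ₂ · sin²(Δλ/2) = 0.076214.
c = 2·atan2(√a, √(1−a)) = 0.55940 rad → d = 6371·c ≈ 3563.96 km.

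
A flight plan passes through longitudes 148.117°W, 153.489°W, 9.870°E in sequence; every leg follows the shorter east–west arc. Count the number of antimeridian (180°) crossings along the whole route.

Leg 1: -148.117° → -153.489°, shortest Δλ = -5.372° (west) — does not cross 180°.
Leg 2: -153.489° → +9.870°, shortest Δλ = 163.359° (east) — does not cross 180°.
Total crossings: 0.

0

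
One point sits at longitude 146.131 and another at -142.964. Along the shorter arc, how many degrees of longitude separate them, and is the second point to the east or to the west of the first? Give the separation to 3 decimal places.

Raw difference: -142.964 − 146.131 = -289.095°.
Normalise into (−180°, 180°]: -289.095° + 360° = 70.905°.
Positive ⇒ the second point lies to the east; separation 70.905°.

70.905° east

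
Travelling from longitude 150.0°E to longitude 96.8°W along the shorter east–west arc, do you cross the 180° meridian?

Naïve |-96.8 − 150.0| = 246.8° > 180°, so the shorter arc goes the other way round — across 180°.
Signed shortest Δλ = ((-96.8 − 150.0 + 180) mod 360) − 180 = 113.2°.
Going east by 113.2° from +150.0° passes through 180° before reaching -96.8°.

Yes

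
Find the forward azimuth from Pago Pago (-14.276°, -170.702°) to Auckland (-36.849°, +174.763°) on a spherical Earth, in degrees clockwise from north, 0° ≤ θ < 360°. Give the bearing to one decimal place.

Δλ = 174.763 − -170.702 = 345.465°; wrapped into (−180°, 180°]: -14.535°.
θ = atan2( sin Δλ · cos φ₂ , cos φ₁ · sin φ₂ − sin φ₁ · cos φ₂ · cos Δλ )
  = atan2(-0.20083, -0.39018) = -152.764° → normalised to [0°, 360°): 207.236°.

207.2°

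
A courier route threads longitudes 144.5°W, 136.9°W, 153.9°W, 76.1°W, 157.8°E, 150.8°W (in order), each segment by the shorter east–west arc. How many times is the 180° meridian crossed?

Leg 1: -144.5° → -136.9°, shortest Δλ = 7.6° (east) — does not cross 180°.
Leg 2: -136.9° → -153.9°, shortest Δλ = -17.0° (west) — does not cross 180°.
Leg 3: -153.9° → -76.1°, shortest Δλ = 77.8° (east) — does not cross 180°.
Leg 4: -76.1° → +157.8°, shortest Δλ = -126.1° (west) — crosses 180°.
Leg 5: +157.8° → -150.8°, shortest Δλ = 51.4° (east) — crosses 180°.
Total crossings: 2.

2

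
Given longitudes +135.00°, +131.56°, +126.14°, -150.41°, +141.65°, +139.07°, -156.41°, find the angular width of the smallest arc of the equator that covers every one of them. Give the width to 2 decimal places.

Sort the longitudes: -156.41°, -150.41°, +126.14°, +131.56°, +135.00°, +139.07°, +141.65°.
Eastward gaps between consecutive values (wrapping around): 6.00°, 276.55°, 5.42°, 3.44°, 4.07°, 2.58°, 61.94°.
Largest gap = 276.55° ⇒ minimal covering band is its complement: 360° − 276.55° = 83.45°.
Band runs from +126.14° eastward to -150.41°, crossing the antimeridian.

83.45°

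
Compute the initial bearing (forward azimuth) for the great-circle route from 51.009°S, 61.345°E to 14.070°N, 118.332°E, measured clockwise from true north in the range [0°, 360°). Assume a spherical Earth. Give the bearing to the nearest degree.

55°

Δλ = 118.332 − 61.345 = 56.987°.
θ = atan2( sin Δλ · cos φ₂ , cos φ₁ · sin φ₂ − sin φ₁ · cos φ₂ · cos Δλ )
  = atan2(0.81339, 0.56372) = 55.276° → normalised to [0°, 360°): 55.276°.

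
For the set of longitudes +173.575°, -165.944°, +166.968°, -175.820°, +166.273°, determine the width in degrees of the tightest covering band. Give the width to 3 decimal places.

27.783°

Sort the longitudes: -175.820°, -165.944°, +166.273°, +166.968°, +173.575°.
Eastward gaps between consecutive values (wrapping around): 9.876°, 332.217°, 0.695°, 6.607°, 10.605°.
Largest gap = 332.217° ⇒ minimal covering band is its complement: 360° − 332.217° = 27.783°.
Band runs from +166.273° eastward to -165.944°, crossing the antimeridian.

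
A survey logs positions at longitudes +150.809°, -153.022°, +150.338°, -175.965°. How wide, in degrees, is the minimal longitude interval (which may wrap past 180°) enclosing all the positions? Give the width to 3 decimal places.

Sort the longitudes: -175.965°, -153.022°, +150.338°, +150.809°.
Eastward gaps between consecutive values (wrapping around): 22.943°, 303.360°, 0.471°, 33.226°.
Largest gap = 303.360° ⇒ minimal covering band is its complement: 360° − 303.360° = 56.640°.
Band runs from +150.338° eastward to -153.022°, crossing the antimeridian.

56.640°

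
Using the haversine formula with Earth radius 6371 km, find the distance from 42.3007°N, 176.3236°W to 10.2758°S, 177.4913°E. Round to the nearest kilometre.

Δλ = 177.4913 − -176.3236 = 353.8149°; wrapped into (−180°, 180°]: -6.1851°.
Δφ = -10.2758 − 42.3007 = -52.5765°.
a = sin²(Δφ/2) + cos φ₁ · cos φ₂ · sin²(Δλ/2) = 0.198267.
c = 2·atan2(√a, √(1−a)) = 0.92296 rad → d = 6371·c ≈ 5880.16 km.

5880 km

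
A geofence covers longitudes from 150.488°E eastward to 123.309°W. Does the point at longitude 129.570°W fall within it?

Yes

Band width going east from +150.488° to -123.309°: ((-123.309 − 150.488) mod 360) = 86.203°.
Offset of -129.570° east of the west edge: ((-129.570 − 150.488) mod 360) = 79.942°.
79.942° ≤ 86.203° ⇒ inside.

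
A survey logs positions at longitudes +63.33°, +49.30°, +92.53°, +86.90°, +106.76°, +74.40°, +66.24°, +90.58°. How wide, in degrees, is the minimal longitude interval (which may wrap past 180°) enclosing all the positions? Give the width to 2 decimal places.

Sort the longitudes: +49.30°, +63.33°, +66.24°, +74.40°, +86.90°, +90.58°, +92.53°, +106.76°.
Eastward gaps between consecutive values (wrapping around): 14.03°, 2.91°, 8.16°, 12.50°, 3.68°, 1.95°, 14.23°, 302.54°.
Largest gap = 302.54° ⇒ minimal covering band is its complement: 360° − 302.54° = 57.46°.
Band runs from +49.30° eastward to +106.76°.

57.46°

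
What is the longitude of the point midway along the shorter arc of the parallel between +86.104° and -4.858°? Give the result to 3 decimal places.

+40.623°

Signed shortest Δλ from +86.104° to -4.858° is -90.962°.
Midpoint longitude = +86.104° + (-90.962°)/2 = +86.104° − 45.481° = +40.623°.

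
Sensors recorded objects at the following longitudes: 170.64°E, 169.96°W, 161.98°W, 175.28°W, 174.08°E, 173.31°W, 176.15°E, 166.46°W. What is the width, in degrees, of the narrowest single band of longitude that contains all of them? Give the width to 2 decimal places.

Sort the longitudes: -175.28°, -173.31°, -169.96°, -166.46°, -161.98°, +170.64°, +174.08°, +176.15°.
Eastward gaps between consecutive values (wrapping around): 1.97°, 3.35°, 3.50°, 4.48°, 332.62°, 3.44°, 2.07°, 8.57°.
Largest gap = 332.62° ⇒ minimal covering band is its complement: 360° − 332.62° = 27.38°.
Band runs from +170.64° eastward to -161.98°, crossing the antimeridian.

27.38°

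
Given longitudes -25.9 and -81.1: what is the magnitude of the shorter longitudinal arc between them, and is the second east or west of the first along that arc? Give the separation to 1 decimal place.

Raw difference: -81.1 − -25.9 = -55.2°.
Normalise into (−180°, 180°]: -55.2° stays -55.2°.
Negative ⇒ the second point lies to the west; separation 55.2°.

55.2° west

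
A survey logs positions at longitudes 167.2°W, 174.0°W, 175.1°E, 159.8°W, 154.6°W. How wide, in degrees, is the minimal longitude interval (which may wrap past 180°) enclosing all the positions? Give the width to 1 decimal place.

Sort the longitudes: -174.0°, -167.2°, -159.8°, -154.6°, +175.1°.
Eastward gaps between consecutive values (wrapping around): 6.8°, 7.4°, 5.2°, 329.7°, 10.9°.
Largest gap = 329.7° ⇒ minimal covering band is its complement: 360° − 329.7° = 30.3°.
Band runs from +175.1° eastward to -154.6°, crossing the antimeridian.

30.3°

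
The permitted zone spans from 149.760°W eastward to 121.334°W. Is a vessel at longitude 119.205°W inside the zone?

Band width going east from -149.760° to -121.334°: ((-121.334 − -149.760) mod 360) = 28.426°.
Offset of -119.205° east of the west edge: ((-119.205 − -149.760) mod 360) = 30.555°.
30.555° > 28.426° ⇒ outside.

No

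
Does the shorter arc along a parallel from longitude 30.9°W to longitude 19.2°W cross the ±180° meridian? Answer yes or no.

No

Signed shortest Δλ = ((-19.2 − -30.9 + 180) mod 360) − 180 = 11.7°.
Going east by 11.7° from -30.9° reaches -19.2° without touching 180°.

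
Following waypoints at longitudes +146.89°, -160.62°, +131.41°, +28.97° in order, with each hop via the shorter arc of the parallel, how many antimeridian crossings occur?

Leg 1: +146.89° → -160.62°, shortest Δλ = 52.49° (east) — crosses 180°.
Leg 2: -160.62° → +131.41°, shortest Δλ = -67.97° (west) — crosses 180°.
Leg 3: +131.41° → +28.97°, shortest Δλ = -102.44° (west) — does not cross 180°.
Total crossings: 2.

2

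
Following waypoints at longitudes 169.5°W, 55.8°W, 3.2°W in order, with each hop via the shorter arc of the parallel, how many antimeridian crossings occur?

0

Leg 1: -169.5° → -55.8°, shortest Δλ = 113.7° (east) — does not cross 180°.
Leg 2: -55.8° → -3.2°, shortest Δλ = 52.6° (east) — does not cross 180°.
Total crossings: 0.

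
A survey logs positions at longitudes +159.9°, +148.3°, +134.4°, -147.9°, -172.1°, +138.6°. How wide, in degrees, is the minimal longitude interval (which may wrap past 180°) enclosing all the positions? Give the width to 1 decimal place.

Sort the longitudes: -172.1°, -147.9°, +134.4°, +138.6°, +148.3°, +159.9°.
Eastward gaps between consecutive values (wrapping around): 24.2°, 282.3°, 4.2°, 9.7°, 11.6°, 28.0°.
Largest gap = 282.3° ⇒ minimal covering band is its complement: 360° − 282.3° = 77.7°.
Band runs from +134.4° eastward to -147.9°, crossing the antimeridian.

77.7°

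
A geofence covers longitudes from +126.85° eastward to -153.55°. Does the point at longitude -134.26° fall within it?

Band width going east from +126.85° to -153.55°: ((-153.55 − 126.85) mod 360) = 79.60°.
Offset of -134.26° east of the west edge: ((-134.26 − 126.85) mod 360) = 98.89°.
98.89° > 79.60° ⇒ outside.

No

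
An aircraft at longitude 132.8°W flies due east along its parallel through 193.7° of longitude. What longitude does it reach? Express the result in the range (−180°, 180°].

60.9°E

Start at -132.8°; shift +193.7° → +60.9°.
+60.9° already lies in (−180°, 180°].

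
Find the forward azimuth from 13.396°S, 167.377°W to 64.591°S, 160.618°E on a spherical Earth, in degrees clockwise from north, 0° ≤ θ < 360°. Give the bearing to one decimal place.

Δλ = 160.618 − -167.377 = 327.995°; wrapped into (−180°, 180°]: -32.005°.
θ = atan2( sin Δλ · cos φ₂ , cos φ₁ · sin φ₂ − sin φ₁ · cos φ₂ · cos Δλ )
  = atan2(-0.22741, -0.79439) = -164.025° → normalised to [0°, 360°): 195.975°.

196.0°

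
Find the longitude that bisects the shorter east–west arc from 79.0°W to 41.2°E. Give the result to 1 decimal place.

Signed shortest Δλ from -79.0° to +41.2° is +120.2°.
Midpoint longitude = -79.0° + (+120.2°)/2 = -79.0° + 60.1° = -18.9°.

18.9°W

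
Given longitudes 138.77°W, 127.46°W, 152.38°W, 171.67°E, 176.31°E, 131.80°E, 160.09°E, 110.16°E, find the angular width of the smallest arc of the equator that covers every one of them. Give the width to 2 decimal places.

122.38°

Sort the longitudes: -152.38°, -138.77°, -127.46°, +110.16°, +131.80°, +160.09°, +171.67°, +176.31°.
Eastward gaps between consecutive values (wrapping around): 13.61°, 11.31°, 237.62°, 21.64°, 28.29°, 11.58°, 4.64°, 31.31°.
Largest gap = 237.62° ⇒ minimal covering band is its complement: 360° − 237.62° = 122.38°.
Band runs from +110.16° eastward to -127.46°, crossing the antimeridian.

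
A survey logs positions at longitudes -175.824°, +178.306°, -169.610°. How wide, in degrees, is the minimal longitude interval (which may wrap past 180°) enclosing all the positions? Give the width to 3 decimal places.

Sort the longitudes: -175.824°, -169.610°, +178.306°.
Eastward gaps between consecutive values (wrapping around): 6.214°, 347.916°, 5.870°.
Largest gap = 347.916° ⇒ minimal covering band is its complement: 360° − 347.916° = 12.084°.
Band runs from +178.306° eastward to -169.610°, crossing the antimeridian.

12.084°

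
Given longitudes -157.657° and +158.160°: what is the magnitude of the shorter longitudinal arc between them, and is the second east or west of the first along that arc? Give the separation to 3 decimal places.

44.183° west

Raw difference: 158.160 − -157.657 = 315.817°.
Normalise into (−180°, 180°]: 315.817° − 360° = -44.183°.
Negative ⇒ the second point lies to the west; separation 44.183°.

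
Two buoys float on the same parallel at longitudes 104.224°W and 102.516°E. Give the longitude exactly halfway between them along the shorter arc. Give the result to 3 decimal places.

179.146°E

Signed shortest Δλ from -104.224° to +102.516° is -153.260°.
Midpoint longitude = -104.224° + (-153.260°)/2 = -104.224° − 76.630° = -180.854°.
Normalise into (−180°, 180°]: +179.146°.
(The naïve average (-104.224 + +102.516)/2 = -0.854° is on the wrong side of the globe.)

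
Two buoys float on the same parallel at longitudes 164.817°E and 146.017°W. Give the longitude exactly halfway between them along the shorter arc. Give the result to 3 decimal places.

170.600°W

Signed shortest Δλ from +164.817° to -146.017° is +49.166°.
Midpoint longitude = +164.817° + (+49.166°)/2 = +164.817° + 24.583° = +189.400°.
Normalise into (−180°, 180°]: -170.600°.
(The naïve average (+164.817 + -146.017)/2 = 9.4° is on the wrong side of the globe.)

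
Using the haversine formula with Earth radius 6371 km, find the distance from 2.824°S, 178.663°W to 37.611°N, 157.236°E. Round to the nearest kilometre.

5137 km

Δλ = 157.236 − -178.663 = 335.899°; wrapped into (−180°, 180°]: -24.101°.
Δφ = 37.611 − -2.824 = 40.435°.
a = sin²(Δφ/2) + cos φ₁ · cos φ₂ · sin²(Δλ/2) = 0.153915.
c = 2·atan2(√a, √(1−a)) = 0.80630 rad → d = 6371·c ≈ 5136.97 km.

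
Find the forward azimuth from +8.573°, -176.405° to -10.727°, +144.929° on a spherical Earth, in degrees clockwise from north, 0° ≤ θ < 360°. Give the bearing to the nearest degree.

244°

Δλ = 144.929 − -176.405 = 321.334°; wrapped into (−180°, 180°]: -38.666°.
θ = atan2( sin Δλ · cos φ₂ , cos φ₁ · sin φ₂ − sin φ₁ · cos φ₂ · cos Δλ )
  = atan2(-0.61386, -0.29841) = -115.925° → normalised to [0°, 360°): 244.075°.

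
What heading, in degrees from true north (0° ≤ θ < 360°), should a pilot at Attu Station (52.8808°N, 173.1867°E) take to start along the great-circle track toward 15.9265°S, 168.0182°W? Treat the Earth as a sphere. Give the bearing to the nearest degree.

Δλ = -168.0182 − 173.1867 = -341.2049°; wrapped into (−180°, 180°]: 18.7951°.
θ = atan2( sin Δλ · cos φ₂ , cos φ₁ · sin φ₂ − sin φ₁ · cos φ₂ · cos Δλ )
  = atan2(0.30982, -0.89148) = 160.836° → normalised to [0°, 360°): 160.836°.

161°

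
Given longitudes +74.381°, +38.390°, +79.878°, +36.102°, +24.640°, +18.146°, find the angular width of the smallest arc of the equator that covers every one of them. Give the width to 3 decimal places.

61.732°

Sort the longitudes: +18.146°, +24.640°, +36.102°, +38.390°, +74.381°, +79.878°.
Eastward gaps between consecutive values (wrapping around): 6.494°, 11.462°, 2.288°, 35.991°, 5.497°, 298.268°.
Largest gap = 298.268° ⇒ minimal covering band is its complement: 360° − 298.268° = 61.732°.
Band runs from +18.146° eastward to +79.878°.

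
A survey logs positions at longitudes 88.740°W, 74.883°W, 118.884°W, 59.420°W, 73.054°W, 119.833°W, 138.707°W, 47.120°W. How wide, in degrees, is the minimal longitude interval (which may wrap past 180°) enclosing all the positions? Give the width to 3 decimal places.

91.587°

Sort the longitudes: -138.707°, -119.833°, -118.884°, -88.740°, -74.883°, -73.054°, -59.420°, -47.120°.
Eastward gaps between consecutive values (wrapping around): 18.874°, 0.949°, 30.144°, 13.857°, 1.829°, 13.634°, 12.300°, 268.413°.
Largest gap = 268.413° ⇒ minimal covering band is its complement: 360° − 268.413° = 91.587°.
Band runs from -138.707° eastward to -47.120°.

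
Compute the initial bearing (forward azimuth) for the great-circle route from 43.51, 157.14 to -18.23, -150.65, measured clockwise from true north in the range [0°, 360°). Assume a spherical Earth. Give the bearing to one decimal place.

129.9°

Δλ = -150.65 − 157.14 = -307.79°; wrapped into (−180°, 180°]: 52.21°.
θ = atan2( sin Δλ · cos φ₂ , cos φ₁ · sin φ₂ − sin φ₁ · cos φ₂ · cos Δλ )
  = atan2(0.75060, -0.62759) = 129.900° → normalised to [0°, 360°): 129.900°.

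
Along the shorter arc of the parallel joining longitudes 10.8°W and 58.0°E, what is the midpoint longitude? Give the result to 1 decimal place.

23.6°E

Signed shortest Δλ from -10.8° to +58.0° is +68.8°.
Midpoint longitude = -10.8° + (+68.8°)/2 = -10.8° + 34.4° = +23.6°.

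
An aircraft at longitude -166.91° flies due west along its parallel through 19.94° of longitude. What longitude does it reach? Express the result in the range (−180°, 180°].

+173.15°

Start at -166.91°; shift −19.94° → -186.85°.
-186.85° lies outside (−180°, 180°]; add 360° → +173.15°.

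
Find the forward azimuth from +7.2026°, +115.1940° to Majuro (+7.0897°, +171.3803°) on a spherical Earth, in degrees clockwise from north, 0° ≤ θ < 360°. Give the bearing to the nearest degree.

Δλ = 171.3803 − 115.1940 = 56.1863°.
θ = atan2( sin Δλ · cos φ₂ , cos φ₁ · sin φ₂ − sin φ₁ · cos φ₂ · cos Δλ )
  = atan2(0.82450, 0.05321) = 86.307° → normalised to [0°, 360°): 86.307°.

86°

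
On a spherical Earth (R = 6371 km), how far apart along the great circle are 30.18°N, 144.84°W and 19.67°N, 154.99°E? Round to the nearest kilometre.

Δλ = 154.99 − -144.84 = 299.83°; wrapped into (−180°, 180°]: -60.17°.
Δφ = 19.67 − 30.18 = -10.51°.
a = sin²(Δφ/2) + cos φ₁ · cos φ₂ · sin²(Δλ/2) = 0.212937.
c = 2·atan2(√a, √(1−a)) = 0.95926 rad → d = 6371·c ≈ 6111.44 km.

6111 km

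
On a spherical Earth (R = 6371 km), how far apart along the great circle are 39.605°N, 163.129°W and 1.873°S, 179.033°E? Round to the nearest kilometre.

Δλ = 179.033 − -163.129 = 342.162°; wrapped into (−180°, 180°]: -17.838°.
Δφ = -1.873 − 39.605 = -41.478°.
a = sin²(Δφ/2) + cos φ₁ · cos φ₂ · sin²(Δλ/2) = 0.143904.
c = 2·atan2(√a, √(1−a)) = 0.77818 rad → d = 6371·c ≈ 4957.79 km.

4958 km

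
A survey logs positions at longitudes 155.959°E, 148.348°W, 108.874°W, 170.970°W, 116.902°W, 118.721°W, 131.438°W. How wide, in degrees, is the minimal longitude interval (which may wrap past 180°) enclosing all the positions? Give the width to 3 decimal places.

95.167°

Sort the longitudes: -170.970°, -148.348°, -131.438°, -118.721°, -116.902°, -108.874°, +155.959°.
Eastward gaps between consecutive values (wrapping around): 22.622°, 16.910°, 12.717°, 1.819°, 8.028°, 264.833°, 33.071°.
Largest gap = 264.833° ⇒ minimal covering band is its complement: 360° − 264.833° = 95.167°.
Band runs from +155.959° eastward to -108.874°, crossing the antimeridian.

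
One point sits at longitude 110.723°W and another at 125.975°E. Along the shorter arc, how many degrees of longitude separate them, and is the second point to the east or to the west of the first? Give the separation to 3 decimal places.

123.302° west

Raw difference: 125.975 − -110.723 = 236.698°.
Normalise into (−180°, 180°]: 236.698° − 360° = -123.302°.
Negative ⇒ the second point lies to the west; separation 123.302°.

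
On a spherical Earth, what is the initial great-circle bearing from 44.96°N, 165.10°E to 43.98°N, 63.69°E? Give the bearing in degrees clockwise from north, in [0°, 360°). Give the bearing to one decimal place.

310.0°

Δλ = 63.69 − 165.10 = -101.41°.
θ = atan2( sin Δλ · cos φ₂ , cos φ₁ · sin φ₂ − sin φ₁ · cos φ₂ · cos Δλ )
  = atan2(-0.70536, 0.59195) = -49.996° → normalised to [0°, 360°): 310.004°.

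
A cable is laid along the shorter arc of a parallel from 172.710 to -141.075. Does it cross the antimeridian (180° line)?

Naïve |-141.075 − 172.710| = 313.785° > 180°, so the shorter arc goes the other way round — across 180°.
Signed shortest Δλ = ((-141.075 − 172.710 + 180) mod 360) − 180 = 46.215°.
Going east by 46.215° from +172.710° passes through 180° before reaching -141.075°.

Yes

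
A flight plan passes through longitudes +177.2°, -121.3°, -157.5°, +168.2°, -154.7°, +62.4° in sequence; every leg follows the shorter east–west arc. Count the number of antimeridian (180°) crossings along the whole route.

4

Leg 1: +177.2° → -121.3°, shortest Δλ = 61.5° (east) — crosses 180°.
Leg 2: -121.3° → -157.5°, shortest Δλ = -36.2° (west) — does not cross 180°.
Leg 3: -157.5° → +168.2°, shortest Δλ = -34.3° (west) — crosses 180°.
Leg 4: +168.2° → -154.7°, shortest Δλ = 37.1° (east) — crosses 180°.
Leg 5: -154.7° → +62.4°, shortest Δλ = -142.9° (west) — crosses 180°.
Total crossings: 4.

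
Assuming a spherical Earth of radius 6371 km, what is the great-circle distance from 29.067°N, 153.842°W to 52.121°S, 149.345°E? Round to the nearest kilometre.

10580 km

Δλ = 149.345 − -153.842 = 303.187°; wrapped into (−180°, 180°]: -56.813°.
Δφ = -52.121 − 29.067 = -81.188°.
a = sin²(Δφ/2) + cos φ₁ · cos φ₂ · sin²(Δλ/2) = 0.544858.
c = 2·atan2(√a, √(1−a)) = 1.66063 rad → d = 6371·c ≈ 10579.89 km.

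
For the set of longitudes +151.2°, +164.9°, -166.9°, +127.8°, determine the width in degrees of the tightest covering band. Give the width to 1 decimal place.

65.3°

Sort the longitudes: -166.9°, +127.8°, +151.2°, +164.9°.
Eastward gaps between consecutive values (wrapping around): 294.7°, 23.4°, 13.7°, 28.2°.
Largest gap = 294.7° ⇒ minimal covering band is its complement: 360° − 294.7° = 65.3°.
Band runs from +127.8° eastward to -166.9°, crossing the antimeridian.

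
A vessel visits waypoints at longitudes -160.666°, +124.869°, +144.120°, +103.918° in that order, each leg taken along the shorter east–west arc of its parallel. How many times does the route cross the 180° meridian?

1

Leg 1: -160.666° → +124.869°, shortest Δλ = -74.465° (west) — crosses 180°.
Leg 2: +124.869° → +144.120°, shortest Δλ = 19.251° (east) — does not cross 180°.
Leg 3: +144.120° → +103.918°, shortest Δλ = -40.202° (west) — does not cross 180°.
Total crossings: 1.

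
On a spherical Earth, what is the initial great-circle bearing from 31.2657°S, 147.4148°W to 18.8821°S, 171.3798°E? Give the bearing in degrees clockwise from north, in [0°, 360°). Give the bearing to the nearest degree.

278°

Δλ = 171.3798 − -147.4148 = 318.7946°; wrapped into (−180°, 180°]: -41.2054°.
θ = atan2( sin Δλ · cos φ₂ , cos φ₁ · sin φ₂ − sin φ₁ · cos φ₂ · cos Δλ )
  = atan2(-0.62331, 0.09284) = -81.528° → normalised to [0°, 360°): 278.472°.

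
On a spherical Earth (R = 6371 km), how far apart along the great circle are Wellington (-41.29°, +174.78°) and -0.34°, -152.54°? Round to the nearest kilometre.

Δλ = -152.54 − 174.78 = -327.32°; wrapped into (−180°, 180°]: 32.68°.
Δφ = -0.34 − -41.29 = 40.95°.
a = sin²(Δφ/2) + cos φ₁ · cos φ₂ · sin²(Δλ/2) = 0.181830.
c = 2·atan2(√a, √(1−a)) = 0.88105 rad → d = 6371·c ≈ 5613.18 km.

5613 km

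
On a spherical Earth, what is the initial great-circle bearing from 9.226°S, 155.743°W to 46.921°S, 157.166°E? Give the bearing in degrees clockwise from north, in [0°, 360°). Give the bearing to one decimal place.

Δλ = 157.166 − -155.743 = 312.909°; wrapped into (−180°, 180°]: -47.091°.
θ = atan2( sin Δλ · cos φ₂ , cos φ₁ · sin φ₂ − sin φ₁ · cos φ₂ · cos Δλ )
  = atan2(-0.50026, -0.64641) = -142.264° → normalised to [0°, 360°): 217.736°.

217.7°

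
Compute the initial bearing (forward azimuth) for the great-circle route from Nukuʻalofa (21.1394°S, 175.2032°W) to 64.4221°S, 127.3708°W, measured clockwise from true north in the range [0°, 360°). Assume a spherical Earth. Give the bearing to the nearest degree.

Δλ = -127.3708 − -175.2032 = 47.8324°.
θ = atan2( sin Δλ · cos φ₂ , cos φ₁ · sin φ₂ − sin φ₁ · cos φ₂ · cos Δλ )
  = atan2(0.32000, -0.73678) = 156.524° → normalised to [0°, 360°): 156.524°.

157°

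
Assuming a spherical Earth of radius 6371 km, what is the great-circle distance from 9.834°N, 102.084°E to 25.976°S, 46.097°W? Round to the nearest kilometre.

16217 km

Δλ = -46.097 − 102.084 = -148.181°.
Δφ = -25.976 − 9.834 = -35.810°.
a = sin²(Δφ/2) + cos φ₁ · cos φ₂ · sin²(Δλ/2) = 0.913730.
c = 2·atan2(√a, √(1−a)) = 2.54537 rad → d = 6371·c ≈ 16216.53 km.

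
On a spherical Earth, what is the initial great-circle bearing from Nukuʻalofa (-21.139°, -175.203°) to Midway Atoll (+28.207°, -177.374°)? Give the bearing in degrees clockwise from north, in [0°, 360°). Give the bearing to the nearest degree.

357°

Δλ = -177.374 − -175.203 = -2.171°.
θ = atan2( sin Δλ · cos φ₂ , cos φ₁ · sin φ₂ − sin φ₁ · cos φ₂ · cos Δλ )
  = atan2(-0.03338, 0.75843) = -2.520° → normalised to [0°, 360°): 357.480°.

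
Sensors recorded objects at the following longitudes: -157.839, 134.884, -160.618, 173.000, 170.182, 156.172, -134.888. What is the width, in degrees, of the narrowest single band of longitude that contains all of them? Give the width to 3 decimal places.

Sort the longitudes: -160.618°, -157.839°, -134.888°, +134.884°, +156.172°, +170.182°, +173.000°.
Eastward gaps between consecutive values (wrapping around): 2.779°, 22.951°, 269.772°, 21.288°, 14.010°, 2.818°, 26.382°.
Largest gap = 269.772° ⇒ minimal covering band is its complement: 360° − 269.772° = 90.228°.
Band runs from +134.884° eastward to -134.888°, crossing the antimeridian.

90.228°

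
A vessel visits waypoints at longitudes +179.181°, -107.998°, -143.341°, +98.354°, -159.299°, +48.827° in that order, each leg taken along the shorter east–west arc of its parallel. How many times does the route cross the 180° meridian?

4

Leg 1: +179.181° → -107.998°, shortest Δλ = 72.821° (east) — crosses 180°.
Leg 2: -107.998° → -143.341°, shortest Δλ = -35.343° (west) — does not cross 180°.
Leg 3: -143.341° → +98.354°, shortest Δλ = -118.305° (west) — crosses 180°.
Leg 4: +98.354° → -159.299°, shortest Δλ = 102.347° (east) — crosses 180°.
Leg 5: -159.299° → +48.827°, shortest Δλ = -151.874° (west) — crosses 180°.
Total crossings: 4.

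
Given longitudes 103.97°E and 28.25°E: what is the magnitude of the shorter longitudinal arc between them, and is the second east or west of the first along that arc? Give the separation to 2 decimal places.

Raw difference: 28.25 − 103.97 = -75.72°.
Normalise into (−180°, 180°]: -75.72° stays -75.72°.
Negative ⇒ the second point lies to the west; separation 75.72°.

75.72° west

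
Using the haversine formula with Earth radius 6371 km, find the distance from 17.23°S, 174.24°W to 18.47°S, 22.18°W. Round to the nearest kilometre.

Δλ = -22.18 − -174.24 = 152.06°.
Δφ = -18.47 − -17.23 = -1.24°.
a = sin²(Δφ/2) + cos φ₁ · cos φ₂ · sin²(Δλ/2) = 0.853244.
c = 2·atan2(√a, √(1−a)) = 2.35532 rad → d = 6371·c ≈ 15005.74 km.

15006 km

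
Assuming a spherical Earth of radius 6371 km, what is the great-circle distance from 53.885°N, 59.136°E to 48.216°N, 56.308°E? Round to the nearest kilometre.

Δλ = 56.308 − 59.136 = -2.828°.
Δφ = 48.216 − 53.885 = -5.669°.
a = sin²(Δφ/2) + cos φ₁ · cos φ₂ · sin²(Δλ/2) = 0.002685.
c = 2·atan2(√a, √(1−a)) = 0.10367 rad → d = 6371·c ≈ 660.49 km.

660 km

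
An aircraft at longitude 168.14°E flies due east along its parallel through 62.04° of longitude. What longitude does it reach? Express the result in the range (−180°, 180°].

129.82°W

Start at +168.14°; shift +62.04° → +230.18°.
+230.18° lies outside (−180°, 180°]; subtract 360° → -129.82°.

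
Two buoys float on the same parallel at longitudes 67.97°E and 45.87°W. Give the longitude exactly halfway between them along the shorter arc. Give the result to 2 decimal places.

Signed shortest Δλ from +67.97° to -45.87° is -113.84°.
Midpoint longitude = +67.97° + (-113.84°)/2 = +67.97° − 56.92° = +11.05°.

11.05°E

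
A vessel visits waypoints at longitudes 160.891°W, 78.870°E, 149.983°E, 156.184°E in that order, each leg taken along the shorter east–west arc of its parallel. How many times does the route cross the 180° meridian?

Leg 1: -160.891° → +78.870°, shortest Δλ = -120.239° (west) — crosses 180°.
Leg 2: +78.870° → +149.983°, shortest Δλ = 71.113° (east) — does not cross 180°.
Leg 3: +149.983° → +156.184°, shortest Δλ = 6.201° (east) — does not cross 180°.
Total crossings: 1.

1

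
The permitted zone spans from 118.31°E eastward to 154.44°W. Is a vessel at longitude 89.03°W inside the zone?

No

Band width going east from +118.31° to -154.44°: ((-154.44 − 118.31) mod 360) = 87.25°.
Offset of -89.03° east of the west edge: ((-89.03 − 118.31) mod 360) = 152.66°.
152.66° > 87.25° ⇒ outside.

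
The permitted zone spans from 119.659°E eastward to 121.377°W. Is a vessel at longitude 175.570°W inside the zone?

Band width going east from +119.659° to -121.377°: ((-121.377 − 119.659) mod 360) = 118.964°.
Offset of -175.570° east of the west edge: ((-175.570 − 119.659) mod 360) = 64.771°.
64.771° ≤ 118.964° ⇒ inside.

Yes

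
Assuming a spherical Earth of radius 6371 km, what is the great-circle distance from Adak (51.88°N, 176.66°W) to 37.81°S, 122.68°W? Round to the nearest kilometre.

11261 km

Δλ = -122.68 − -176.66 = 53.98°.
Δφ = -37.81 − 51.88 = -89.69°.
a = sin²(Δφ/2) + cos φ₁ · cos φ₂ · sin²(Δλ/2) = 0.597745.
c = 2·atan2(√a, √(1−a)) = 1.76755 rad → d = 6371·c ≈ 11261.09 km.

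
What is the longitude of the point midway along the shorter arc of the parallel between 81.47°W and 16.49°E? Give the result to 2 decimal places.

Signed shortest Δλ from -81.47° to +16.49° is +97.96°.
Midpoint longitude = -81.47° + (+97.96°)/2 = -81.47° + 48.98° = -32.49°.

32.49°W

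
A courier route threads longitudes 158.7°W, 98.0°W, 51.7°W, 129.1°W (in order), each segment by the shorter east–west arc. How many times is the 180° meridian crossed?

Leg 1: -158.7° → -98.0°, shortest Δλ = 60.7° (east) — does not cross 180°.
Leg 2: -98.0° → -51.7°, shortest Δλ = 46.3° (east) — does not cross 180°.
Leg 3: -51.7° → -129.1°, shortest Δλ = -77.4° (west) — does not cross 180°.
Total crossings: 0.

0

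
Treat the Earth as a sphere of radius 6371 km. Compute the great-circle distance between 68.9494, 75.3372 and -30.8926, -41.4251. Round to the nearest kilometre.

Δλ = -41.4251 − 75.3372 = -116.7623°.
Δφ = -30.8926 − 68.9494 = -99.8420°.
a = sin²(Δφ/2) + cos φ₁ · cos φ₂ · sin²(Δλ/2) = 0.808980.
c = 2·atan2(√a, √(1−a)) = 2.23694 rad → d = 6371·c ≈ 14251.56 km.

14252 km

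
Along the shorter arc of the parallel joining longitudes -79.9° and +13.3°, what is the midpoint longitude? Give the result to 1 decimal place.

Signed shortest Δλ from -79.9° to +13.3° is +93.2°.
Midpoint longitude = -79.9° + (+93.2°)/2 = -79.9° + 46.6° = -33.3°.

-33.3°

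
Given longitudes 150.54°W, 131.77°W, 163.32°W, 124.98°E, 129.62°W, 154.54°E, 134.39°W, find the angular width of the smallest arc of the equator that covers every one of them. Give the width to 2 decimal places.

Sort the longitudes: -163.32°, -150.54°, -134.39°, -131.77°, -129.62°, +124.98°, +154.54°.
Eastward gaps between consecutive values (wrapping around): 12.78°, 16.15°, 2.62°, 2.15°, 254.60°, 29.56°, 42.14°.
Largest gap = 254.60° ⇒ minimal covering band is its complement: 360° − 254.60° = 105.40°.
Band runs from +124.98° eastward to -129.62°, crossing the antimeridian.

105.40°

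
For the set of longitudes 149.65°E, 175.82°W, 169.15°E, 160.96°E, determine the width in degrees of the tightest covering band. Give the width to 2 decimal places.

34.53°

Sort the longitudes: -175.82°, +149.65°, +160.96°, +169.15°.
Eastward gaps between consecutive values (wrapping around): 325.47°, 11.31°, 8.19°, 15.03°.
Largest gap = 325.47° ⇒ minimal covering band is its complement: 360° − 325.47° = 34.53°.
Band runs from +149.65° eastward to -175.82°, crossing the antimeridian.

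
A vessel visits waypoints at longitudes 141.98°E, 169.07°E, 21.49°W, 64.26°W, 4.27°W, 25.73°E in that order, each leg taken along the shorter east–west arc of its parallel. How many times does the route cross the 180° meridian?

1

Leg 1: +141.98° → +169.07°, shortest Δλ = 27.09° (east) — does not cross 180°.
Leg 2: +169.07° → -21.49°, shortest Δλ = 169.44° (east) — crosses 180°.
Leg 3: -21.49° → -64.26°, shortest Δλ = -42.77° (west) — does not cross 180°.
Leg 4: -64.26° → -4.27°, shortest Δλ = 59.99° (east) — does not cross 180°.
Leg 5: -4.27° → +25.73°, shortest Δλ = 30.0° (east) — does not cross 180°.
Total crossings: 1.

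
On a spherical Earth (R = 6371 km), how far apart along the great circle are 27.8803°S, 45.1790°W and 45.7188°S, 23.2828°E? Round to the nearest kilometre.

Δλ = 23.2828 − -45.1790 = 68.4618°.
Δφ = -45.7188 − -27.8803 = -17.8385°.
a = sin²(Δφ/2) + cos φ₁ · cos φ₂ · sin²(Δλ/2) = 0.219325.
c = 2·atan2(√a, √(1−a)) = 0.97478 rad → d = 6371·c ≈ 6210.33 km.

6210 km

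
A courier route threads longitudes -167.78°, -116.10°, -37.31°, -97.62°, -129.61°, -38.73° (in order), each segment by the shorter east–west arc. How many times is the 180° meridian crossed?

Leg 1: -167.78° → -116.10°, shortest Δλ = 51.68° (east) — does not cross 180°.
Leg 2: -116.10° → -37.31°, shortest Δλ = 78.79° (east) — does not cross 180°.
Leg 3: -37.31° → -97.62°, shortest Δλ = -60.31° (west) — does not cross 180°.
Leg 4: -97.62° → -129.61°, shortest Δλ = -31.99° (west) — does not cross 180°.
Leg 5: -129.61° → -38.73°, shortest Δλ = 90.88° (east) — does not cross 180°.
Total crossings: 0.

0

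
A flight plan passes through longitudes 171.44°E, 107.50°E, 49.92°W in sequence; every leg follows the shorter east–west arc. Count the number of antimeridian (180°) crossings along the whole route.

0

Leg 1: +171.44° → +107.50°, shortest Δλ = -63.94° (west) — does not cross 180°.
Leg 2: +107.50° → -49.92°, shortest Δλ = -157.42° (west) — does not cross 180°.
Total crossings: 0.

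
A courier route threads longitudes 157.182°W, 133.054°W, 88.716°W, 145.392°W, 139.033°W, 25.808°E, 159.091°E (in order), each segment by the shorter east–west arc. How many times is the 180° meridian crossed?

Leg 1: -157.182° → -133.054°, shortest Δλ = 24.128° (east) — does not cross 180°.
Leg 2: -133.054° → -88.716°, shortest Δλ = 44.338° (east) — does not cross 180°.
Leg 3: -88.716° → -145.392°, shortest Δλ = -56.676° (west) — does not cross 180°.
Leg 4: -145.392° → -139.033°, shortest Δλ = 6.359° (east) — does not cross 180°.
Leg 5: -139.033° → +25.808°, shortest Δλ = 164.841° (east) — does not cross 180°.
Leg 6: +25.808° → +159.091°, shortest Δλ = 133.283° (east) — does not cross 180°.
Total crossings: 0.

0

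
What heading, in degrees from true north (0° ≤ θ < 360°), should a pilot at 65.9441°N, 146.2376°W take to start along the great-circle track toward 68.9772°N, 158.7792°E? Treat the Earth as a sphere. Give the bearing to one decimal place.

Δλ = 158.7792 − -146.2376 = 305.0168°; wrapped into (−180°, 180°]: -54.9832°.
θ = atan2( sin Δλ · cos φ₂ , cos φ₁ · sin φ₂ − sin φ₁ · cos φ₂ · cos Δλ )
  = atan2(-0.29380, 0.19252) = -56.764° → normalised to [0°, 360°): 303.236°.

303.2°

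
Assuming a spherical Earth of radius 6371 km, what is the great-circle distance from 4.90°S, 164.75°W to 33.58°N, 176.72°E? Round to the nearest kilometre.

Δλ = 176.72 − -164.75 = 341.47°; wrapped into (−180°, 180°]: -18.53°.
Δφ = 33.58 − -4.90 = 38.48°.
a = sin²(Δφ/2) + cos φ₁ · cos φ₂ · sin²(Δλ/2) = 0.130104.
c = 2·atan2(√a, √(1−a)) = 0.73803 rad → d = 6371·c ≈ 4702.02 km.

4702 km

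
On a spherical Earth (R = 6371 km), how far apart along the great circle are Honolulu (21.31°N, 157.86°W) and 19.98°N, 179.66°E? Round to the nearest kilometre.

Δλ = 179.66 − -157.86 = 337.52°; wrapped into (−180°, 180°]: -22.48°.
Δφ = 19.98 − 21.31 = -1.33°.
a = sin²(Δφ/2) + cos φ₁ · cos φ₂ · sin²(Δλ/2) = 0.033400.
c = 2·atan2(√a, √(1−a)) = 0.36758 rad → d = 6371·c ≈ 2341.85 km.

2342 km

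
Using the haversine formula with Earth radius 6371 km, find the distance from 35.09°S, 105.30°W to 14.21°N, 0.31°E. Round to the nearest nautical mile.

Δλ = 0.31 − -105.30 = 105.61°.
Δφ = 14.21 − -35.09 = 49.30°.
a = sin²(Δφ/2) + cos φ₁ · cos φ₂ · sin²(Δλ/2) = 0.677280.
c = 2·atan2(√a, √(1−a)) = 1.93324 rad → d = 6371·c ≈ 12316.67 km ≈ 6650.47 nmi.

6650 nmi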